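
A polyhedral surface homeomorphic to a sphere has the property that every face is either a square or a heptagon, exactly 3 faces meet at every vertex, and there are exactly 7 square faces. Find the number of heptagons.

2

Let x be the number of heptagons; then F = 7 + x.
Edge–face incidences: 2E = 4·7 + 7·x = 28 + 7x.
Every vertex has degree 3, so 3V = 2E.
Euler: V − E + F = 2 ⇒ (2E)/3 − E + (7 + x) = 2.
Multiply by 6: 2·(2E) − 3·(2E) + 6·(7 + x) = 12, i.e. 42 + 6x − (28 + 7x) = 12.
Collecting terms: −x + 14 = 12, so −x = −2, so x = 2.
Then 2E = 28 + 7·2 = 42, so E = 21, V = 2E/3 = 14, F = 7 + 2 = 9.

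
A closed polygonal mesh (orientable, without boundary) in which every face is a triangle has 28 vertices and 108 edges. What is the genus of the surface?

5

Every face is a triangle and each edge borders two faces, so 3F = 2·108, giving F = 72.
χ = V − E + F = 28 − 108 + 72 = -8.
For a closed orientable surface χ = 2 − 2g, so g = (2 − (-8))/2 = 5.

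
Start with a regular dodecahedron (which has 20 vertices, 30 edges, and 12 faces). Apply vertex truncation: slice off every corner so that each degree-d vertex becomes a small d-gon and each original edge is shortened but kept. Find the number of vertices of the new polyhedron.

60

Truncation replaces each original edge-end by a new vertex, so V′ = 2E = 60.
Each original edge survives, and each old vertex of degree d contributes d new edges; summing degrees gives Σd = 2E, so E′ = E + 2E = 3E = 90.
Each original face survives and each original vertex becomes one new face: F′ = F + V = 32.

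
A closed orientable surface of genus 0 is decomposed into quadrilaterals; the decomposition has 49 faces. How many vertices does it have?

χ = 2 − 2·0 = 2, and every face is a square so 4F = 2E.
E = 4·49/2 = 98. Then V = 2 + E − F = 2 + 98 − 49 = 51.

51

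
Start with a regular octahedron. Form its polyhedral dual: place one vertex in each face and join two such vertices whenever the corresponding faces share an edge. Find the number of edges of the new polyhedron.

The base solid has V = 6, E = 12, F = 8.
The dual swaps V and F and preserves E: V′ = F = 8, E′ = E = 12, F′ = V = 6.

12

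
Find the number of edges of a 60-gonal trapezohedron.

240

The n-trapezohedron (dual of the n-antiprism) has V = 2·60 + 2 = 122, E = 4·60 = 240, F = 2·60 = 120.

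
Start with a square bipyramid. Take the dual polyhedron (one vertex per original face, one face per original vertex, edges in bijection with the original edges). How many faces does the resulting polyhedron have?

The base solid has V = 6, E = 12, F = 8.
The dual swaps V and F and preserves E: V′ = F = 8, E′ = E = 12, F′ = V = 6.

6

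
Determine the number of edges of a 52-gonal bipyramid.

156

A bipyramid over an n-gon has 2n triangular faces and n + 2 vertices: V = 52 + 2 = 54, E = 3·52 = 156, F = 2·52 = 104.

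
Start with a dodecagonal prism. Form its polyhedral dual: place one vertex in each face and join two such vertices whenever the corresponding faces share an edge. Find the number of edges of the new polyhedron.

The base solid has V = 24, E = 36, F = 14.
The dual swaps V and F and preserves E: V′ = F = 14, E′ = E = 36, F′ = V = 24.

36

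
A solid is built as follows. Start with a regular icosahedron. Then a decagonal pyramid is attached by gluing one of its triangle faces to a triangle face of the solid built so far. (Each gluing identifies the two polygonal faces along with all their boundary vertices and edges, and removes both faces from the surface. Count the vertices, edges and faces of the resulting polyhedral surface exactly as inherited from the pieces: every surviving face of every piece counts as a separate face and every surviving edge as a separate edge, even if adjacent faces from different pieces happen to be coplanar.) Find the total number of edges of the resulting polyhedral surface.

47

A regular icosahedron: V=12, E=30, F=20.
Attach a decagonal pyramid (V=11, E=20, F=11) along a 3-gon: merge 3 vertices and 3 edges, delete both glued faces → V=20, E=47, F=29.
Check: V − E + F = 20 − 47 + 29 = 2.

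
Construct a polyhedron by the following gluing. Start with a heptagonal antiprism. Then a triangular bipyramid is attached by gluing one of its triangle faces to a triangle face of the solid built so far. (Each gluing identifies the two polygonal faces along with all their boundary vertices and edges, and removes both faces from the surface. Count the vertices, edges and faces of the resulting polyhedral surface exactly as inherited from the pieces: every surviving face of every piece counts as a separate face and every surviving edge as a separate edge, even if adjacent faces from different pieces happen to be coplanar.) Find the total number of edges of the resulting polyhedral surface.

34

A heptagonal antiprism: V=14, E=28, F=16.
Attach a triangular bipyramid (V=5, E=9, F=6) along a 3-gon: merge 3 vertices and 3 edges, delete both glued faces → V=16, E=34, F=20.
Check: V − E + F = 16 − 34 + 20 = 2.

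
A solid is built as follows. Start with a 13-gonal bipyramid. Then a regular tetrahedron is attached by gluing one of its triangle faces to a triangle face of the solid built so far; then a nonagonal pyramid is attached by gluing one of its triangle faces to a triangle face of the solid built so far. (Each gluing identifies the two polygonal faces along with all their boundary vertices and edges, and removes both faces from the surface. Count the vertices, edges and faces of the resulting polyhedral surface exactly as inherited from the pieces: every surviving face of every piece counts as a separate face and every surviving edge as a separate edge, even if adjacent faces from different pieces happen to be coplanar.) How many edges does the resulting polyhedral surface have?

A 13-gonal bipyramid: V=15, E=39, F=26.
Attach a regular tetrahedron (V=4, E=6, F=4) along a 3-gon: merge 3 vertices and 3 edges, delete both glued faces → V=16, E=42, F=28.
Attach a nonagonal pyramid (V=10, E=18, F=10) along a 3-gon: merge 3 vertices and 3 edges, delete both glued faces → V=23, E=57, F=36.
Check: V − E + F = 23 − 57 + 36 = 2.

57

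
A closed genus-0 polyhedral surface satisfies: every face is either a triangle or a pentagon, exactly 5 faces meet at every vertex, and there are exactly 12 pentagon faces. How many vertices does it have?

60

Let x be the number of triangles; then F = 12 + x.
Edge–face incidences: 2E = 5·12 + 3·x = 60 + 3x.
Every vertex has degree 5, so 5V = 2E.
Euler: V − E + F = 2 ⇒ (2E)/5 − E + (12 + x) = 2.
Multiply by 10: 2·(2E) − 5·(2E) + 10·(12 + x) = 20, i.e. 120 + 10x − 3·(60 + 3x) = 20.
Collecting terms: x − 60 = 20, so x = 80.
Then 2E = 60 + 3·80 = 300, so E = 150, V = 2E/5 = 60, F = 12 + 80 = 92.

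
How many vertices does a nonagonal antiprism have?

18

An antiprism on an n-gon has two n-gon caps and 2n triangles: V = 2·9 = 18, E = 4·9 = 36, F = 2·9 + 2 = 20.
Check: V − E + F = 18 − 36 + 20 = 2.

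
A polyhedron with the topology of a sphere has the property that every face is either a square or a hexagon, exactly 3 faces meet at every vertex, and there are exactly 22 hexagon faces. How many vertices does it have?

Let x be the number of squares; then F = 22 + x.
Edge–face incidences: 2E = 6·22 + 4·x = 132 + 4x.
Every vertex has degree 3, so 3V = 2E.
Euler: V − E + F = 2 ⇒ (2E)/3 − E + (22 + x) = 2.
Multiply by 6: 2·(2E) − 3·(2E) + 6·(22 + x) = 12, i.e. 132 + 6x − (132 + 4x) = 12.
Collecting terms: 2x = 12, so x = 6.
Then 2E = 132 + 4·6 = 156, so E = 78, V = 2E/3 = 52, F = 22 + 6 = 28.

52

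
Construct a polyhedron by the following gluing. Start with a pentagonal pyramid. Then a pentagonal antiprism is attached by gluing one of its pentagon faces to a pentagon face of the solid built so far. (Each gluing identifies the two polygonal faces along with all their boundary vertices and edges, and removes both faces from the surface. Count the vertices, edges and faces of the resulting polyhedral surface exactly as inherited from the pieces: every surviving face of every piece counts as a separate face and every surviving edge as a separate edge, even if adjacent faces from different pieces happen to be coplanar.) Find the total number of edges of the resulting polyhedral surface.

A pentagonal pyramid: V=6, E=10, F=6.
Attach a pentagonal antiprism (V=10, E=20, F=12) along a 5-gon: merge 5 vertices and 5 edges, delete both glued faces → V=11, E=25, F=16.
Check: V − E + F = 11 − 25 + 16 = 2.

25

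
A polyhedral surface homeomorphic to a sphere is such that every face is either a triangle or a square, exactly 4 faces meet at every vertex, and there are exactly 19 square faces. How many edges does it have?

50

Let x be the number of triangles; then F = 19 + x.
Edge–face incidences: 2E = 4·19 + 3·x = 76 + 3x.
Every vertex has degree 4, so 4V = 2E.
Euler: V − E + F = 2 ⇒ (2E)/4 − E + (19 + x) = 2.
Multiply by 8: 2·(2E) − 4·(2E) + 8·(19 + x) = 16, i.e. 152 + 8x − 2·(76 + 3x) = 16.
Collecting terms: 2x = 16, so x = 8.
Then 2E = 76 + 3·8 = 100, so E = 50, V = 2E/4 = 25, F = 19 + 8 = 27.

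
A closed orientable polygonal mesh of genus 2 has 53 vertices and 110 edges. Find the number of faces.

55

For a closed orientable surface of genus 2, χ = 2 − 2·2 = -2.
F = -2 − V + E = -2 − 53 + 110 = 55.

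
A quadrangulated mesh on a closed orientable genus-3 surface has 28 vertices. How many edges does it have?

χ = 2 − 2·3 = -4, and every face is a square so 4F = 2E.
V − E + F = -4 with E = 4F/2 gives 28 − (4/2 − 1)·F = -4, so F = 32 and E = 64.

64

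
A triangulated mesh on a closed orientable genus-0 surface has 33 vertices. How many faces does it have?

χ = 2 − 2·0 = 2, and every face is a triangle so 3F = 2E.
V − E + F = 2 with E = 3F/2 gives 33 − (3/2 − 1)·F = 2, so F = 62 and E = 93.

62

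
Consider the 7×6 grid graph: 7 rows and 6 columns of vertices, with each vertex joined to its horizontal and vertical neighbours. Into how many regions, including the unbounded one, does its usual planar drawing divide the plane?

The grid has V = 7·6 = 42 vertices and E = 7·5 + 6·6 = 71 edges.
F = 2 − V + E = 2 − 42 + 71 = 31.

31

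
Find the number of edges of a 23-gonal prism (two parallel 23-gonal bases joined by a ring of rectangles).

A prism on an n-gon has two n-gon bases and n rectangular sides: V = 2·23 = 46, E = 3·23 = 69, F = 23 + 2 = 25.
Check: V − E + F = 46 − 69 + 25 = 2.

69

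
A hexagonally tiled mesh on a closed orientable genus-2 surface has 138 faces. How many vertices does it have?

274

χ = 2 − 2·2 = -2, and every face is a hexagon so 6F = 2E.
E = 6·138/2 = 414. Then V = -2 + E − F = -2 + 414 − 138 = 274.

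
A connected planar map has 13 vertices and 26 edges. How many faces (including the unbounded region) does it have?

Euler's formula for a connected plane graph: V − E + F = 2, so F = 2 − 13 + 26 = 15.

15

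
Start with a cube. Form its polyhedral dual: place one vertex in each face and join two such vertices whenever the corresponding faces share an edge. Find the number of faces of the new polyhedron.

8

The base solid has V = 8, E = 12, F = 6.
The dual swaps V and F and preserves E: V′ = F = 6, E′ = E = 12, F′ = V = 8.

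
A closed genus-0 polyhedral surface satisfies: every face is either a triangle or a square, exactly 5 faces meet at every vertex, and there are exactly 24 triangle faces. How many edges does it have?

40

Let x be the number of squares; then F = 24 + x.
Edge–face incidences: 2E = 3·24 + 4·x = 72 + 4x.
Every vertex has degree 5, so 5V = 2E.
Euler: V − E + F = 2 ⇒ (2E)/5 − E + (24 + x) = 2.
Multiply by 10: 2·(2E) − 5·(2E) + 10·(24 + x) = 20, i.e. 240 + 10x − 3·(72 + 4x) = 20.
Collecting terms: −2x + 24 = 20, so −2x = −4, so x = 2.
Then 2E = 72 + 4·2 = 80, so E = 40, V = 2E/5 = 16, F = 24 + 2 = 26.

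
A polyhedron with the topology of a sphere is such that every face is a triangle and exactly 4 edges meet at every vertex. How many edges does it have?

Each face has 3 edges and each edge borders two faces, so 2E = 3F.
Each vertex has degree 4, so 4V = 2E and hence V = 3F/4.
Euler: V − E + F = 2 ⇒ (3F/4) − (3F/2) + F = 2.
Multiply by 8: (6 − 12 + 8)F = 16, i.e. 2F = 16.
So F = 8, E = 3·8/2 = 12, V = 3·8/4 = 6.

12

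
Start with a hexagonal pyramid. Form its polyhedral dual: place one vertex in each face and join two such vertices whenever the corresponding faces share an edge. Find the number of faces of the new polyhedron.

The base solid has V = 7, E = 12, F = 7.
The dual swaps V and F and preserves E: V′ = F = 7, E′ = E = 12, F′ = V = 7.

7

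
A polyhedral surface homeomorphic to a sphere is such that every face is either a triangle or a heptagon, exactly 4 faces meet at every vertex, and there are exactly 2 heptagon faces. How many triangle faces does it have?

Let x be the number of triangles; then F = 2 + x.
Edge–face incidences: 2E = 7·2 + 3·x = 14 + 3x.
Every vertex has degree 4, so 4V = 2E.
Euler: V − E + F = 2 ⇒ (2E)/4 − E + (2 + x) = 2.
Multiply by 8: 2·(2E) − 4·(2E) + 8·(2 + x) = 16, i.e. 16 + 8x − 2·(14 + 3x) = 16.
Collecting terms: 2x − 12 = 16, so 2x = 28, so x = 14.
Then 2E = 14 + 3·14 = 56, so E = 28, V = 2E/4 = 14, F = 2 + 14 = 16.

14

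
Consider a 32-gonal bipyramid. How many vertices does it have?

A bipyramid over an n-gon has 2n triangular faces and n + 2 vertices: V = 32 + 2 = 34, E = 3·32 = 96, F = 2·32 = 64.

34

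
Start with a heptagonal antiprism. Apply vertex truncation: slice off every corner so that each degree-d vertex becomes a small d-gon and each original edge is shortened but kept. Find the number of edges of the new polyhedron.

84

The base solid has V = 14, E = 28, F = 16.
Truncation replaces each original edge-end by a new vertex, so V′ = 2E = 56.
Each original edge survives, and each old vertex of degree d contributes d new edges; summing degrees gives Σd = 2E, so E′ = E + 2E = 3E = 84.
Each original face survives and each original vertex becomes one new face: F′ = F + V = 30.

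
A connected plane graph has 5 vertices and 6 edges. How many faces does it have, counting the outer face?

Euler's formula for a connected plane graph: V − E + F = 2, so F = 2 − 5 + 6 = 3.

3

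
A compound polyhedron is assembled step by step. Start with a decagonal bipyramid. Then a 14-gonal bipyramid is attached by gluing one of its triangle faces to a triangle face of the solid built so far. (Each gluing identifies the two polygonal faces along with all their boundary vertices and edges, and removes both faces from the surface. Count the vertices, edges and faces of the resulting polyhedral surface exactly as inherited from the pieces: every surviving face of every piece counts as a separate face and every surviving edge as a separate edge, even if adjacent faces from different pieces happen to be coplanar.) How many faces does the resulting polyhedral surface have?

46

A decagonal bipyramid: V=12, E=30, F=20.
Attach a 14-gonal bipyramid (V=16, E=42, F=28) along a 3-gon: merge 3 vertices and 3 edges, delete both glued faces → V=25, E=69, F=46.
Check: V − E + F = 25 − 69 + 46 = 2.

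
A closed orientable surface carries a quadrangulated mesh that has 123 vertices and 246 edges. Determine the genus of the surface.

1

Every face is a square and each edge borders two faces, so 4F = 2·246, giving F = 123.
χ = V − E + F = 123 − 246 + 123 = 0.
For a closed orientable surface χ = 2 − 2g, so g = (2 − (0))/2 = 1.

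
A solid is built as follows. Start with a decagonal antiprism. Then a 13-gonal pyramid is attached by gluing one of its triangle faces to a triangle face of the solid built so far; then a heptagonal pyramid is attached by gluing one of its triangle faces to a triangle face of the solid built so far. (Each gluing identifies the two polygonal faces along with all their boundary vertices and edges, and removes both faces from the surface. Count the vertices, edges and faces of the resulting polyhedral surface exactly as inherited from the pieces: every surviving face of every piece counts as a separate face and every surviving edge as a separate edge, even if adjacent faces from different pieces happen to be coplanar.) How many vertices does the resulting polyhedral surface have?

A decagonal antiprism: V=20, E=40, F=22.
Attach a 13-gonal pyramid (V=14, E=26, F=14) along a 3-gon: merge 3 vertices and 3 edges, delete both glued faces → V=31, E=63, F=34.
Attach a heptagonal pyramid (V=8, E=14, F=8) along a 3-gon: merge 3 vertices and 3 edges, delete both glued faces → V=36, E=74, F=40.
Check: V − E + F = 36 − 74 + 40 = 2.

36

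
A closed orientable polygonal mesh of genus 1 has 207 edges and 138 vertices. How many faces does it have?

69

For a closed orientable surface of genus 1, χ = 2 − 2·1 = 0.
F = 0 − V + E = 0 − 138 + 207 = 69.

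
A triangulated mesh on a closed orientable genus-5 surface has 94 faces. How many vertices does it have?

χ = 2 − 2·5 = -8, and every face is a triangle so 3F = 2E.
E = 3·94/2 = 141. Then V = -8 + E − F = -8 + 141 − 94 = 39.

39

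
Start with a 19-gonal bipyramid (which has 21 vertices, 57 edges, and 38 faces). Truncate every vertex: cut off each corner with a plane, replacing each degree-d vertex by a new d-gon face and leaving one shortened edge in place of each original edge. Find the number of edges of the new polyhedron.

Truncation replaces each original edge-end by a new vertex, so V′ = 2E = 114.
Each original edge survives, and each old vertex of degree d contributes d new edges; summing degrees gives Σd = 2E, so E′ = E + 2E = 3E = 171.
Each original face survives and each original vertex becomes one new face: F′ = F + V = 59.

171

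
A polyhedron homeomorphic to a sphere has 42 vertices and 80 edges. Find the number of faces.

40

Here V − E + F = 2.
F = 2 − V + E = 2 − 42 + 80 = 40.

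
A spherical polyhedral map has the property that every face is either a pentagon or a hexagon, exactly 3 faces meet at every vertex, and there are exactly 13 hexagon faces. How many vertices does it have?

46

Let x be the number of pentagons; then F = 13 + x.
Edge–face incidences: 2E = 6·13 + 5·x = 78 + 5x.
Every vertex has degree 3, so 3V = 2E.
Euler: V − E + F = 2 ⇒ (2E)/3 − E + (13 + x) = 2.
Multiply by 6: 2·(2E) − 3·(2E) + 6·(13 + x) = 12, i.e. 78 + 6x − (78 + 5x) = 12.
Collecting terms: x = 12.
Then 2E = 78 + 5·12 = 138, so E = 69, V = 2E/3 = 46, F = 13 + 12 = 25.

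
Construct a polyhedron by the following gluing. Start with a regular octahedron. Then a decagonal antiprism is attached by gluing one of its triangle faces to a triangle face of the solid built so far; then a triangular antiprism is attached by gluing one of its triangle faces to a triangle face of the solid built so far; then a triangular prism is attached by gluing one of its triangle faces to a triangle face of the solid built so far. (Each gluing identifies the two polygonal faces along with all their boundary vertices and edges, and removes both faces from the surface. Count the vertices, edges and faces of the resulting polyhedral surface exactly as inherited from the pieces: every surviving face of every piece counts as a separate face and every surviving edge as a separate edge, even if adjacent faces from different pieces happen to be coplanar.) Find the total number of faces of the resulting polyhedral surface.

A regular octahedron: V=6, E=12, F=8.
Attach a decagonal antiprism (V=20, E=40, F=22) along a 3-gon: merge 3 vertices and 3 edges, delete both glued faces → V=23, E=49, F=28.
Attach a triangular antiprism (V=6, E=12, F=8) along a 3-gon: merge 3 vertices and 3 edges, delete both glued faces → V=26, E=58, F=34.
Attach a triangular prism (V=6, E=9, F=5) along a 3-gon: merge 3 vertices and 3 edges, delete both glued faces → V=29, E=64, F=37.
Check: V − E + F = 29 − 64 + 37 = 2.

37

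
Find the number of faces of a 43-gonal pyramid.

44

A pyramid on an n-gon base has one n-gon and n triangles: V = 43 + 1 = 44, E = 2·43 = 86, F = 43 + 1 = 44.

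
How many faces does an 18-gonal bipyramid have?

36

A bipyramid over an n-gon has 2n triangular faces and n + 2 vertices: V = 18 + 2 = 20, E = 3·18 = 54, F = 2·18 = 36.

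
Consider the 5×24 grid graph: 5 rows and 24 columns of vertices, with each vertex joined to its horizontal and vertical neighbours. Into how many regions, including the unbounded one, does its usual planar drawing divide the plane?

The grid has V = 5·24 = 120 vertices and E = 5·23 + 24·4 = 211 edges.
F = 2 − V + E = 2 − 120 + 211 = 93.

93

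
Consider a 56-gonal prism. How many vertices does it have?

112

A prism on an n-gon has two n-gon bases and n rectangular sides: V = 2·56 = 112, E = 3·56 = 168, F = 56 + 2 = 58.
Check: V − E + F = 112 − 168 + 58 = 2.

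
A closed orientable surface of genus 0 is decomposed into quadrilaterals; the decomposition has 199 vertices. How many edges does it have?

394

χ = 2 − 2·0 = 2, and every face is a square so 4F = 2E.
V − E + F = 2 with E = 4F/2 gives 199 − (4/2 − 1)·F = 2, so F = 197 and E = 394.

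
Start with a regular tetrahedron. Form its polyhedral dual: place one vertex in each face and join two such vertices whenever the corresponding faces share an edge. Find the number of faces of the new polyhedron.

4

The base solid has V = 4, E = 6, F = 4.
The dual swaps V and F and preserves E: V′ = F = 4, E′ = E = 6, F′ = V = 4.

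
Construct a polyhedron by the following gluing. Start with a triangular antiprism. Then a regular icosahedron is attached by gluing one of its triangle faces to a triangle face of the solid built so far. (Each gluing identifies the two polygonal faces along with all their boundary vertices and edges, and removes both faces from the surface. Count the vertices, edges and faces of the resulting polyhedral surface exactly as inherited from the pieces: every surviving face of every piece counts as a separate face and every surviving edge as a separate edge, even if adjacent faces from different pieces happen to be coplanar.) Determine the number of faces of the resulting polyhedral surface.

A triangular antiprism: V=6, E=12, F=8.
Attach a regular icosahedron (V=12, E=30, F=20) along a 3-gon: merge 3 vertices and 3 edges, delete both glued faces → V=15, E=39, F=26.
Check: V − E + F = 15 − 39 + 26 = 2.

26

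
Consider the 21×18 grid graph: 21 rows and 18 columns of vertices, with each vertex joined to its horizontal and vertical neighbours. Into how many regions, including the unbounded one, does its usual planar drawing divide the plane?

The grid has V = 21·18 = 378 vertices and E = 21·17 + 18·20 = 717 edges.
F = 2 − V + E = 2 − 378 + 717 = 341.

341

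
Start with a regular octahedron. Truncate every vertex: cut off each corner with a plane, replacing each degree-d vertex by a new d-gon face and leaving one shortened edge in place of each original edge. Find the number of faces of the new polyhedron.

14

The base solid has V = 6, E = 12, F = 8.
Truncation replaces each original edge-end by a new vertex, so V′ = 2E = 24.
Each original edge survives, and each old vertex of degree d contributes d new edges; summing degrees gives Σd = 2E, so E′ = E + 2E = 3E = 36.
Each original face survives and each original vertex becomes one new face: F′ = F + V = 14.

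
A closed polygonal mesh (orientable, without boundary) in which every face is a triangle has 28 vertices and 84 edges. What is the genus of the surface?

Every face is a triangle and each edge borders two faces, so 3F = 2·84, giving F = 56.
χ = V − E + F = 28 − 84 + 56 = 0.
For a closed orientable surface χ = 2 − 2g, so g = (2 − (0))/2 = 1.

1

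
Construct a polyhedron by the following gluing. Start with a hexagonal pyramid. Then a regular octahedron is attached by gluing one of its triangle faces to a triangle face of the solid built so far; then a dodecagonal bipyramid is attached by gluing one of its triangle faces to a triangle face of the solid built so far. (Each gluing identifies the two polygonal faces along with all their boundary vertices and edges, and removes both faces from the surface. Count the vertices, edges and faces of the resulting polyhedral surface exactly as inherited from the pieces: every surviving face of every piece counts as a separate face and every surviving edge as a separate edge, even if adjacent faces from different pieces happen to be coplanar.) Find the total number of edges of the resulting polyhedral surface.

54

A hexagonal pyramid: V=7, E=12, F=7.
Attach a regular octahedron (V=6, E=12, F=8) along a 3-gon: merge 3 vertices and 3 edges, delete both glued faces → V=10, E=21, F=13.
Attach a dodecagonal bipyramid (V=14, E=36, F=24) along a 3-gon: merge 3 vertices and 3 edges, delete both glued faces → V=21, E=54, F=35.
Check: V − E + F = 21 − 54 + 35 = 2.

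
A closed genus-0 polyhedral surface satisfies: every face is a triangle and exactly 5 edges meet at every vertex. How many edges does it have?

Each face has 3 edges and each edge borders two faces, so 2E = 3F.
Each vertex has degree 5, so 5V = 2E and hence V = 3F/5.
Euler: V − E + F = 2 ⇒ (3F/5) − (3F/2) + F = 2.
Multiply by 10: (6 − 15 + 10)F = 20, i.e. 1F = 20.
So F = 20, E = 3·20/2 = 30, V = 3·20/5 = 12.

30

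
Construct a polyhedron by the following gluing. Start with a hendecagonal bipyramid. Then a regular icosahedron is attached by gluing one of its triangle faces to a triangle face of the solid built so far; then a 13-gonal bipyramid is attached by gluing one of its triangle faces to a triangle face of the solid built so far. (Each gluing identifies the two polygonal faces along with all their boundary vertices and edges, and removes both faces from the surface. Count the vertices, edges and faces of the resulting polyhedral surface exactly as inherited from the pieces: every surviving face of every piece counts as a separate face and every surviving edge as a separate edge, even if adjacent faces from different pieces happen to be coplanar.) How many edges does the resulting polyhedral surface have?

96

A hendecagonal bipyramid: V=13, E=33, F=22.
Attach a regular icosahedron (V=12, E=30, F=20) along a 3-gon: merge 3 vertices and 3 edges, delete both glued faces → V=22, E=60, F=40.
Attach a 13-gonal bipyramid (V=15, E=39, F=26) along a 3-gon: merge 3 vertices and 3 edges, delete both glued faces → V=34, E=96, F=64.
Check: V − E + F = 34 − 96 + 64 = 2.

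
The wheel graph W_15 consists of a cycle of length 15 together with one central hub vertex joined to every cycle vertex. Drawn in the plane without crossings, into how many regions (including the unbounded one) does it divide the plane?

W_15 has V = 15 + 1 = 16 vertices and E = 2·15 = 30 edges.
By Euler's formula F = 2 − V + E = 2 − 16 + 30 = 16.

16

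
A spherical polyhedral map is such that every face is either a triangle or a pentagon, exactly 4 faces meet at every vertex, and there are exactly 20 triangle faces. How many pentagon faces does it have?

12

Let x be the number of pentagons; then F = 20 + x.
Edge–face incidences: 2E = 3·20 + 5·x = 60 + 5x.
Every vertex has degree 4, so 4V = 2E.
Euler: V − E + F = 2 ⇒ (2E)/4 − E + (20 + x) = 2.
Multiply by 8: 2·(2E) − 4·(2E) + 8·(20 + x) = 16, i.e. 160 + 8x − 2·(60 + 5x) = 16.
Collecting terms: −2x + 40 = 16, so −2x = −24, so x = 12.
Then 2E = 60 + 5·12 = 120, so E = 60, V = 2E/4 = 30, F = 20 + 12 = 32.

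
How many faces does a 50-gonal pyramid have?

A pyramid on an n-gon base has one n-gon and n triangles: V = 50 + 1 = 51, E = 2·50 = 100, F = 50 + 1 = 51.

51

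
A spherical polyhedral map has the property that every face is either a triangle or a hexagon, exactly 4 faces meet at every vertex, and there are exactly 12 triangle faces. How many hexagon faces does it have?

2

Let x be the number of hexagons; then F = 12 + x.
Edge–face incidences: 2E = 3·12 + 6·x = 36 + 6x.
Every vertex has degree 4, so 4V = 2E.
Euler: V − E + F = 2 ⇒ (2E)/4 − E + (12 + x) = 2.
Multiply by 8: 2·(2E) − 4·(2E) + 8·(12 + x) = 16, i.e. 96 + 8x − 2·(36 + 6x) = 16.
Collecting terms: −4x + 24 = 16, so −4x = −8, so x = 2.
Then 2E = 36 + 6·2 = 48, so E = 24, V = 2E/4 = 12, F = 12 + 2 = 14.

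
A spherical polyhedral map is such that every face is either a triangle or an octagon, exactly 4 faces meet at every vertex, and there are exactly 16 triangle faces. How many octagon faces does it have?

2

Let x be the number of octagons; then F = 16 + x.
Edge–face incidences: 2E = 3·16 + 8·x = 48 + 8x.
Every vertex has degree 4, so 4V = 2E.
Euler: V − E + F = 2 ⇒ (2E)/4 − E + (16 + x) = 2.
Multiply by 8: 2·(2E) − 4·(2E) + 8·(16 + x) = 16, i.e. 128 + 8x − 2·(48 + 8x) = 16.
Collecting terms: −8x + 32 = 16, so −8x = −16, so x = 2.
Then 2E = 48 + 8·2 = 64, so E = 32, V = 2E/4 = 16, F = 16 + 2 = 18.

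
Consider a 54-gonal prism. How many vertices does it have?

A prism on an n-gon has two n-gon bases and n rectangular sides: V = 2·54 = 108, E = 3·54 = 162, F = 54 + 2 = 56.
Check: V − E + F = 108 − 162 + 56 = 2.

108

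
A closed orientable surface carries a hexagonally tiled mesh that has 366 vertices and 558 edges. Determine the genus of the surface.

4

Every face is a hexagon and each edge borders two faces, so 6F = 2·558, giving F = 186.
χ = V − E + F = 366 − 558 + 186 = -6.
For a closed orientable surface χ = 2 − 2g, so g = (2 − (-6))/2 = 4.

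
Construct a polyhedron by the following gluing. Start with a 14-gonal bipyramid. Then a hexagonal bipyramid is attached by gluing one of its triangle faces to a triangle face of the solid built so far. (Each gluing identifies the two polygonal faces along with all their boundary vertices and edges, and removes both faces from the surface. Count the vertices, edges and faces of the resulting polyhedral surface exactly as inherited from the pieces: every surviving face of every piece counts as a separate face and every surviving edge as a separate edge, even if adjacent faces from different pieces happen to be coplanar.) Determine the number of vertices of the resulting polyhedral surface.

21

A 14-gonal bipyramid: V=16, E=42, F=28.
Attach a hexagonal bipyramid (V=8, E=18, F=12) along a 3-gon: merge 3 vertices and 3 edges, delete both glued faces → V=21, E=57, F=38.
Check: V − E + F = 21 − 57 + 38 = 2.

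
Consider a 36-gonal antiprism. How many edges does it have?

144

An antiprism on an n-gon has two n-gon caps and 2n triangles: V = 2·36 = 72, E = 4·36 = 144, F = 2·36 + 2 = 74.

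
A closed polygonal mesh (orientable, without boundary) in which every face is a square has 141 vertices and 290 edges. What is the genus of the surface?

3

Every face is a square and each edge borders two faces, so 4F = 2·290, giving F = 145.
χ = V − E + F = 141 − 290 + 145 = -4.
For a closed orientable surface χ = 2 − 2g, so g = (2 − (-4))/2 = 3.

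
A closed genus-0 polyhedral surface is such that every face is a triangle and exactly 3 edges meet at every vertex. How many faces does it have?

4

Each face has 3 edges and each edge borders two faces, so 2E = 3F.
Each vertex has degree 3, so 3V = 2E and hence V = 3F/3.
Euler: V − E + F = 2 ⇒ (3F/3) − (3F/2) + F = 2.
Multiply by 6: (6 − 9 + 6)F = 12, i.e. 3F = 12.
So F = 4, E = 3·4/2 = 6, V = 3·4/3 = 4.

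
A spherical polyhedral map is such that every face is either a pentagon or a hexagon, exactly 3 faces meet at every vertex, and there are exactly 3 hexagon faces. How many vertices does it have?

Let x be the number of pentagons; then F = 3 + x.
Edge–face incidences: 2E = 6·3 + 5·x = 18 + 5x.
Every vertex has degree 3, so 3V = 2E.
Euler: V − E + F = 2 ⇒ (2E)/3 − E + (3 + x) = 2.
Multiply by 6: 2·(2E) − 3·(2E) + 6·(3 + x) = 12, i.e. 18 + 6x − (18 + 5x) = 12.
Collecting terms: x = 12.
Then 2E = 18 + 5·12 = 78, so E = 39, V = 2E/3 = 26, F = 3 + 12 = 15.

26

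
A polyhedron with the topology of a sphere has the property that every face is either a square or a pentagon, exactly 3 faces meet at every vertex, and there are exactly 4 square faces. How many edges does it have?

Let x be the number of pentagons; then F = 4 + x.
Edge–face incidences: 2E = 4·4 + 5·x = 16 + 5x.
Every vertex has degree 3, so 3V = 2E.
Euler: V − E + F = 2 ⇒ (2E)/3 − E + (4 + x) = 2.
Multiply by 6: 2·(2E) − 3·(2E) + 6·(4 + x) = 12, i.e. 24 + 6x − (16 + 5x) = 12.
Collecting terms: x + 8 = 12, so x = 4.
Then 2E = 16 + 5·4 = 36, so E = 18, V = 2E/3 = 12, F = 4 + 4 = 8.

18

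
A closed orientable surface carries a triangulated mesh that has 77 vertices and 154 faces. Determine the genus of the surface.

Every face is a triangle, so 2E = 3·154 = 462, giving E = 231.
χ = V − E + F = 77 − 231 + 154 = 0.
For a closed orientable surface χ = 2 − 2g, so g = (2 − (0))/2 = 1.

1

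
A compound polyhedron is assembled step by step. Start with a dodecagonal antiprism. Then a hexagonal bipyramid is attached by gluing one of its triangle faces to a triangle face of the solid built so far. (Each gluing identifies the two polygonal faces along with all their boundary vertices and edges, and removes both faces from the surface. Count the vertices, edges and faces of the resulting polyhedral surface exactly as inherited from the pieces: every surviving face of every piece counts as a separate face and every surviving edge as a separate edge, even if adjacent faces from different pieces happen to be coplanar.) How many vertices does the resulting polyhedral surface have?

A dodecagonal antiprism: V=24, E=48, F=26.
Attach a hexagonal bipyramid (V=8, E=18, F=12) along a 3-gon: merge 3 vertices and 3 edges, delete both glued faces → V=29, E=63, F=36.
Check: V − E + F = 29 − 63 + 36 = 2.

29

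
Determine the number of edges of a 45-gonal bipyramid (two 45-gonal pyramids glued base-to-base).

A bipyramid over an n-gon has 2n triangular faces and n + 2 vertices: V = 45 + 2 = 47, E = 3·45 = 135, F = 2·45 = 90.
Check: V − E + F = 47 − 135 + 90 = 2.

135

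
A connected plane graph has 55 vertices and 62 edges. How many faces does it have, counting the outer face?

9

Euler's formula for a connected plane graph: V − E + F = 2, so F = 2 − 55 + 62 = 9.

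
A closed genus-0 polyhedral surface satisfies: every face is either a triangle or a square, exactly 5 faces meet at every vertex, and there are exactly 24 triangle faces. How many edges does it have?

Let x be the number of squares; then F = 24 + x.
Edge–face incidences: 2E = 3·24 + 4·x = 72 + 4x.
Every vertex has degree 5, so 5V = 2E.
Euler: V − E + F = 2 ⇒ (2E)/5 − E + (24 + x) = 2.
Multiply by 10: 2·(2E) − 5·(2E) + 10·(24 + x) = 20, i.e. 240 + 10x − 3·(72 + 4x) = 20.
Collecting terms: −2x + 24 = 20, so −2x = −4, so x = 2.
Then 2E = 72 + 4·2 = 80, so E = 40, V = 2E/5 = 16, F = 24 + 2 = 26.

40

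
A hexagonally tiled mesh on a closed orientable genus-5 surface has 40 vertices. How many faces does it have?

χ = 2 − 2·5 = -8, and every face is a hexagon so 6F = 2E.
V − E + F = -8 with E = 6F/2 gives 40 − (6/2 − 1)·F = -8, so F = 24 and E = 72.

24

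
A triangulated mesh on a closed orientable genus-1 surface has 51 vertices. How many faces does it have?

102

χ = 2 − 2·1 = 0, and every face is a triangle so 3F = 2E.
V − E + F = 0 with E = 3F/2 gives 51 − (3/2 − 1)·F = 0, so F = 102 and E = 153.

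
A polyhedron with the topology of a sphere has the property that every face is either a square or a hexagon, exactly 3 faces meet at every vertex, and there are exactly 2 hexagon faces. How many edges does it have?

18

Let x be the number of squares; then F = 2 + x.
Edge–face incidences: 2E = 6·2 + 4·x = 12 + 4x.
Every vertex has degree 3, so 3V = 2E.
Euler: V − E + F = 2 ⇒ (2E)/3 − E + (2 + x) = 2.
Multiply by 6: 2·(2E) − 3·(2E) + 6·(2 + x) = 12, i.e. 12 + 6x − (12 + 4x) = 12.
Collecting terms: 2x = 12, so x = 6.
Then 2E = 12 + 4·6 = 36, so E = 18, V = 2E/3 = 12, F = 2 + 6 = 8.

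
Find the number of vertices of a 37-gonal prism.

A prism on an n-gon has two n-gon bases and n rectangular sides: V = 2·37 = 74, E = 3·37 = 111, F = 37 + 2 = 39.

74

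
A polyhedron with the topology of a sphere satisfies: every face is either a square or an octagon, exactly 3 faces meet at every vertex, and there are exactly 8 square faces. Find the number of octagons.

Let x be the number of octagons; then F = 8 + x.
Edge–face incidences: 2E = 4·8 + 8·x = 32 + 8x.
Every vertex has degree 3, so 3V = 2E.
Euler: V − E + F = 2 ⇒ (2E)/3 − E + (8 + x) = 2.
Multiply by 6: 2·(2E) − 3·(2E) + 6·(8 + x) = 12, i.e. 48 + 6x − (32 + 8x) = 12.
Collecting terms: −2x + 16 = 12, so −2x = −4, so x = 2.
Then 2E = 32 + 8·2 = 48, so E = 24, V = 2E/3 = 16, F = 8 + 2 = 10.

2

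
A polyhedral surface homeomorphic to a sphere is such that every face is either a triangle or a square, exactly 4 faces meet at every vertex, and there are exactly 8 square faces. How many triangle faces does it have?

Let x be the number of triangles; then F = 8 + x.
Edge–face incidences: 2E = 4·8 + 3·x = 32 + 3x.
Every vertex has degree 4, so 4V = 2E.
Euler: V − E + F = 2 ⇒ (2E)/4 − E + (8 + x) = 2.
Multiply by 8: 2·(2E) − 4·(2E) + 8·(8 + x) = 16, i.e. 64 + 8x − 2·(32 + 3x) = 16.
Collecting terms: 2x = 16, so x = 8.
Then 2E = 32 + 3·8 = 56, so E = 28, V = 2E/4 = 14, F = 8 + 8 = 16.

8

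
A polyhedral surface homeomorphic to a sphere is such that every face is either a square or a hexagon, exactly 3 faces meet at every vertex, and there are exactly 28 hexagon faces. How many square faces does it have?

6

Let x be the number of squares; then F = 28 + x.
Edge–face incidences: 2E = 6·28 + 4·x = 168 + 4x.
Every vertex has degree 3, so 3V = 2E.
Euler: V − E + F = 2 ⇒ (2E)/3 − E + (28 + x) = 2.
Multiply by 6: 2·(2E) − 3·(2E) + 6·(28 + x) = 12, i.e. 168 + 6x − (168 + 4x) = 12.
Collecting terms: 2x = 12, so x = 6.
Then 2E = 168 + 4·6 = 192, so E = 96, V = 2E/3 = 64, F = 28 + 6 = 34.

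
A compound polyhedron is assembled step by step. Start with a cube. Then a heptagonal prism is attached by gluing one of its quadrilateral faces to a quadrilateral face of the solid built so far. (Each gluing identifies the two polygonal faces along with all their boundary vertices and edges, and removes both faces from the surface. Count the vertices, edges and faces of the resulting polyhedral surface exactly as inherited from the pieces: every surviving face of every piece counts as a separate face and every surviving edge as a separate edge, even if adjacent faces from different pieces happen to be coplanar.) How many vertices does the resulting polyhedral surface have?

18

A cube: V=8, E=12, F=6.
Attach a heptagonal prism (V=14, E=21, F=9) along a 4-gon: merge 4 vertices and 4 edges, delete both glued faces → V=18, E=29, F=13.
Check: V − E + F = 18 − 29 + 13 = 2.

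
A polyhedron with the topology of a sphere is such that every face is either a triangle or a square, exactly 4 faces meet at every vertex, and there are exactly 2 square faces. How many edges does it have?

16

Let x be the number of triangles; then F = 2 + x.
Edge–face incidences: 2E = 4·2 + 3·x = 8 + 3x.
Every vertex has degree 4, so 4V = 2E.
Euler: V − E + F = 2 ⇒ (2E)/4 − E + (2 + x) = 2.
Multiply by 8: 2·(2E) − 4·(2E) + 8·(2 + x) = 16, i.e. 16 + 8x − 2·(8 + 3x) = 16.
Collecting terms: 2x = 16, so x = 8.
Then 2E = 8 + 3·8 = 32, so E = 16, V = 2E/4 = 8, F = 2 + 8 = 10.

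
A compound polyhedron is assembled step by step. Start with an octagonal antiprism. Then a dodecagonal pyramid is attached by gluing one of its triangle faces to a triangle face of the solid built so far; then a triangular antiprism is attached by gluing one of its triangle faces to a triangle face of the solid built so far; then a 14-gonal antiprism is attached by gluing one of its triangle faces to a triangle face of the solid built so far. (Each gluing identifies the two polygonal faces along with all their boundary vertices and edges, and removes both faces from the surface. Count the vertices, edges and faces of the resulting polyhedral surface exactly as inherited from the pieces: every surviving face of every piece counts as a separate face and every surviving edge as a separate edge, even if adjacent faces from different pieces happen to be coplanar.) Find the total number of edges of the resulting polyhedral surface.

115

An octagonal antiprism: V=16, E=32, F=18.
Attach a dodecagonal pyramid (V=13, E=24, F=13) along a 3-gon: merge 3 vertices and 3 edges, delete both glued faces → V=26, E=53, F=29.
Attach a triangular antiprism (V=6, E=12, F=8) along a 3-gon: merge 3 vertices and 3 edges, delete both glued faces → V=29, E=62, F=35.
Attach a 14-gonal antiprism (V=28, E=56, F=30) along a 3-gon: merge 3 vertices and 3 edges, delete both glued faces → V=54, E=115, F=63.
Check: V − E + F = 54 − 115 + 63 = 2.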